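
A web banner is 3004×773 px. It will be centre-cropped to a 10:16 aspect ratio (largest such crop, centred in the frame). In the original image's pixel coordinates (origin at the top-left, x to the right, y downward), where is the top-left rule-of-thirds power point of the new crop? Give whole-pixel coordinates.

3004/773 > 10/16, so the 10:16 crop keeps the full height 773 and trims width to 773 × 10/16 = 483.12 px.
Left offset = (3004 − 483.12)/2 = 1260.44 px; top offset = 0.
Top-left is one-third across and one-third down within the crop:
x = 1260.44 + 1 × 483.12/3 ≈ 1421; y = 0.00 + 1 × 773.00/3 ≈ 258.

x = 1421 px, y = 258 px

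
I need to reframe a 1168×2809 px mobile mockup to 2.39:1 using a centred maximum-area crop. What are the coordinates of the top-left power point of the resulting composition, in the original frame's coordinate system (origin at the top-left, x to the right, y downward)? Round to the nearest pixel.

x = 389 px, y = 1323 px

1168/2809 < 2.39/1, so the 2.39:1 crop keeps the full width 1168 and trims height to 1168 × 1/2.39 = 488.70 px.
Top offset = (2809 − 488.70)/2 = 1160.15 px; left offset = 0.
Top-left is one-third across and one-third down within the crop:
x = 0.00 + 1 × 1168.00/3 ≈ 389; y = 1160.15 + 1 × 488.70/3 ≈ 1323.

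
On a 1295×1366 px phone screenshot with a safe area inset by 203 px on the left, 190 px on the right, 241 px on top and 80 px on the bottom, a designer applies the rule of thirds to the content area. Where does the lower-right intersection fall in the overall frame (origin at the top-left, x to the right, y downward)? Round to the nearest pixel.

(804, 938)

Content width = 1295 − 203 − 190 = 902 px; content height = 1366 − 241 − 80 = 1045 px.
Lower-right is two-thirds across and two-thirds down within the content area.
x = 203 + 2 × 902/3 = 203 + 601.33 ≈ 804
y = 241 + 2 × 1045/3 = 241 + 696.67 ≈ 938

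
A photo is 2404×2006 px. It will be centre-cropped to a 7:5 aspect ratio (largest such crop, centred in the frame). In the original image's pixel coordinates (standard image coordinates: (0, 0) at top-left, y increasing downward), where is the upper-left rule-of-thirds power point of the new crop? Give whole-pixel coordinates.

2404/2006 < 7/5, so the 7:5 crop keeps the full width 2404 and trims height to 2404 × 5/7 = 1717.14 px.
Top offset = (2006 − 1717.14)/2 = 144.43 px; left offset = 0.
Upper-left is one-third across and one-third down within the crop:
x = 0.00 + 1 × 2404.00/3 ≈ 801; y = 144.43 + 1 × 1717.14/3 ≈ 717.

x = 801 px, y = 717 px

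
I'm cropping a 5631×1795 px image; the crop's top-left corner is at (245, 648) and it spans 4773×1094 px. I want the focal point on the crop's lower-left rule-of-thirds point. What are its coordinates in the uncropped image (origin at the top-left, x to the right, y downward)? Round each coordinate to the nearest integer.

x = 1836 px, y = 1377 px

One third of the crop width 4773 is 1591.00 px.
One third of the crop height 1094 is 364.67 px.
The lower-left point is one-third across and two-thirds down within the crop:
x = 245 + 1 × 1591.00 ≈ 1836; y = 648 + 2 × 364.67 ≈ 1377.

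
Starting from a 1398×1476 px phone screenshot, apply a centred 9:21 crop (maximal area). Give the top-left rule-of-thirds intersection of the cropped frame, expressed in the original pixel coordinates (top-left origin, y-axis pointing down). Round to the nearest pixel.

x = 594 px, y = 492 px

1398/1476 > 9/21, so the 9:21 crop keeps the full height 1476 and trims width to 1476 × 9/21 = 632.57 px.
Left offset = (1398 − 632.57)/2 = 382.71 px; top offset = 0.
Top-left is one-third across and one-third down within the crop:
x = 382.71 + 1 × 632.57/3 ≈ 594; y = 0.00 + 1 × 1476.00/3 ≈ 492.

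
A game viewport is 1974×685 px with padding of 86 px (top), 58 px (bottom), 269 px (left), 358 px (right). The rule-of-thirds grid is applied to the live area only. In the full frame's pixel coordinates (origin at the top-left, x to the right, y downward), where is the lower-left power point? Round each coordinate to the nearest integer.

Content width = 1974 − 269 − 358 = 1347 px; content height = 685 − 86 − 58 = 541 px.
Lower-left is one-third across and two-thirds down within the live area.
x = 269 + 1 × 1347/3 = 269 + 449.00 ≈ 718
y = 86 + 2 × 541/3 = 86 + 360.67 ≈ 447

(718, 447)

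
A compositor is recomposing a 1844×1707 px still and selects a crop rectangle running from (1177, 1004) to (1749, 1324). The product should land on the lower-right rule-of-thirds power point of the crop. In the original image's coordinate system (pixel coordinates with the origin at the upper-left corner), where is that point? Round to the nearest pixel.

Crop width = 1749 − 1177 = 572 px; one third is 190.67 px.
Crop height = 1324 − 1004 = 320 px; one third is 106.67 px.
The lower-right point is two-thirds across and two-thirds down within the crop:
x = 1177 + 2 × 190.67 ≈ 1558; y = 1004 + 2 × 106.67 ≈ 1217.

x = 1558 px, y = 1217 px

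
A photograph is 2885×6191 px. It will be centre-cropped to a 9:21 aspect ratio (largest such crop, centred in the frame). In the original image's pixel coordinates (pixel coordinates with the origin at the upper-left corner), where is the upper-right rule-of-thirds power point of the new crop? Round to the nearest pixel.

2885/6191 > 9/21, so the 9:21 crop keeps the full height 6191 and trims width to 6191 × 9/21 = 2653.29 px.
Left offset = (2885 − 2653.29)/2 = 115.86 px; top offset = 0.
Upper-right is two-thirds across and one-third down within the crop:
x = 115.86 + 2 × 2653.29/3 ≈ 1885; y = 0.00 + 1 × 6191.00/3 ≈ 2064.

(1885, 2064)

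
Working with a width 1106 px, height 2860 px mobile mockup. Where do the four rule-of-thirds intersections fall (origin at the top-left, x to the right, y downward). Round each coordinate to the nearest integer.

(369, 953), (737, 953), (369, 1907), (737, 1907)

One third of 1106 is 368.67; one third of 2860 is 953.33.
Vertical third lines at x = 369 and x = 737; horizontal third lines at y = 953 and y = 1907.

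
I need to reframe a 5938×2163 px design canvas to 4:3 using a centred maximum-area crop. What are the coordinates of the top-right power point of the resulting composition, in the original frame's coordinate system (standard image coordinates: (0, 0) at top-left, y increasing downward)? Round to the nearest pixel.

x = 3450 px, y = 721 px

5938/2163 > 4/3, so the 4:3 crop keeps the full height 2163 and trims width to 2163 × 4/3 = 2884.00 px.
Left offset = (5938 − 2884.00)/2 = 1527.00 px; top offset = 0.
Top-right is two-thirds across and one-third down within the crop:
x = 1527.00 + 2 × 2884.00/3 ≈ 3450; y = 0.00 + 1 × 2163.00/3 ≈ 721.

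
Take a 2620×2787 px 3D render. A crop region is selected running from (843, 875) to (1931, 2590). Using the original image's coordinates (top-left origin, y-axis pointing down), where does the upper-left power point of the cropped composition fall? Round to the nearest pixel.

Crop width = 1931 − 843 = 1088 px; one third is 362.67 px.
Crop height = 2590 − 875 = 1715 px; one third is 571.67 px.
The upper-left point is one-third across and one-third down within the crop:
x = 843 + 1 × 362.67 ≈ 1206; y = 875 + 1 × 571.67 ≈ 1447.

(1206, 1447)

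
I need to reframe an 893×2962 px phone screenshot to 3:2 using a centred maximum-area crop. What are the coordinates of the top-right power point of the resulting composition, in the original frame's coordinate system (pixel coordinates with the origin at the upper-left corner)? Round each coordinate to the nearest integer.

x = 595 px, y = 1382 px

893/2962 < 3/2, so the 3:2 crop keeps the full width 893 and trims height to 893 × 2/3 = 595.33 px.
Top offset = (2962 − 595.33)/2 = 1183.33 px; left offset = 0.
Top-right is two-thirds across and one-third down within the crop:
x = 0.00 + 2 × 893.00/3 ≈ 595; y = 1183.33 + 1 × 595.33/3 ≈ 1382.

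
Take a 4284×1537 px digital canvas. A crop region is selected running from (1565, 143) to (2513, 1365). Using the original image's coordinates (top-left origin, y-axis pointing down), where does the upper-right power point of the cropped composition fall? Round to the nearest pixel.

(2197, 550)

Crop width = 2513 − 1565 = 948 px; one third is 316.00 px.
Crop height = 1365 − 143 = 1222 px; one third is 407.33 px.
The upper-right point is two-thirds across and one-third down within the crop:
x = 1565 + 2 × 316.00 ≈ 2197; y = 143 + 1 × 407.33 ≈ 550.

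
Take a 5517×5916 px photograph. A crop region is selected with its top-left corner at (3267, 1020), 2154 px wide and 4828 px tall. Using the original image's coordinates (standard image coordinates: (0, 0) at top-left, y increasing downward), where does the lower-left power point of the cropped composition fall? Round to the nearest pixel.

x = 3985 px, y = 4239 px

One third of the crop width 2154 is 718.00 px.
One third of the crop height 4828 is 1609.33 px.
The lower-left point is one-third across and two-thirds down within the crop:
x = 3267 + 1 × 718.00 ≈ 3985; y = 1020 + 2 × 1609.33 ≈ 4239.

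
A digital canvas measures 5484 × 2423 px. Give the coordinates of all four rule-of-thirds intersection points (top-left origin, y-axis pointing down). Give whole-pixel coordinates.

(1828, 808), (3656, 808), (1828, 1615), (3656, 1615)

One third of 5484 is 1828; one third of 2423 is 807.67.
Vertical third lines at x = 1828 and x = 3656; horizontal third lines at y = 808 and y = 1615.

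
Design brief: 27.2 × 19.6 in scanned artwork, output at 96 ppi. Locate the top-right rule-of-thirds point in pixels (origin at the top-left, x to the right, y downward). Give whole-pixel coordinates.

(1741, 627)

In pixels the canvas is 27.2 × 96 = 2611.2 wide and 19.6 × 96 = 1881.6 tall.
The top-right point is two-thirds across and one-third down:
x = 2 × 2611.2/3 ≈ 1741; y = 1 × 1881.6/3 ≈ 627.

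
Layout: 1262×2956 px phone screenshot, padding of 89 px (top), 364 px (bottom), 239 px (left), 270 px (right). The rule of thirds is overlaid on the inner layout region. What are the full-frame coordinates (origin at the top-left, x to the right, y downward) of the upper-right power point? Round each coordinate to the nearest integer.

Content width = 1262 − 239 − 270 = 753 px; content height = 2956 − 89 − 364 = 2503 px.
Upper-right is two-thirds across and one-third down within the inner layout region.
x = 239 + 2 × 753/3 = 239 + 502.00 ≈ 741
y = 89 + 1 × 2503/3 = 89 + 834.33 ≈ 923

x = 741 px, y = 923 px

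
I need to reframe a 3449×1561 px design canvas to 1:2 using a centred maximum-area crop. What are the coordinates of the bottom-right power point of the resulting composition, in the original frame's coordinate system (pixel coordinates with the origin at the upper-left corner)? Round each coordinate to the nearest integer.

3449/1561 > 1/2, so the 1:2 crop keeps the full height 1561 and trims width to 1561 × 1/2 = 780.50 px.
Left offset = (3449 − 780.50)/2 = 1334.25 px; top offset = 0.
Bottom-right is two-thirds across and two-thirds down within the crop:
x = 1334.25 + 2 × 780.50/3 ≈ 1855; y = 0.00 + 2 × 1561.00/3 ≈ 1041.

x = 1855 px, y = 1041 px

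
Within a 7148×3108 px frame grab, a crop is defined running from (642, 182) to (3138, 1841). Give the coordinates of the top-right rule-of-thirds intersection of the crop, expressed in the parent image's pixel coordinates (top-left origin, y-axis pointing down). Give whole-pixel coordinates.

(2306, 735)

Crop width = 3138 − 642 = 2496 px; one third is 832.00 px.
Crop height = 1841 − 182 = 1659 px; one third is 553.00 px.
The top-right point is two-thirds across and one-third down within the crop:
x = 642 + 2 × 832.00 ≈ 2306; y = 182 + 1 × 553.00 ≈ 735.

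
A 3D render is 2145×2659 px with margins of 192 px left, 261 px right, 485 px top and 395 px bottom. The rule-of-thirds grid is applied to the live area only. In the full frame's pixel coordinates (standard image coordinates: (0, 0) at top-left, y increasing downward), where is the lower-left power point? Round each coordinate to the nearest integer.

Content width = 2145 − 192 − 261 = 1692 px; content height = 2659 − 485 − 395 = 1779 px.
Lower-left is one-third across and two-thirds down within the live area.
x = 192 + 1 × 1692/3 = 192 + 564.00 ≈ 756
y = 485 + 2 × 1779/3 = 485 + 1186.00 ≈ 1671

x = 756 px, y = 1671 px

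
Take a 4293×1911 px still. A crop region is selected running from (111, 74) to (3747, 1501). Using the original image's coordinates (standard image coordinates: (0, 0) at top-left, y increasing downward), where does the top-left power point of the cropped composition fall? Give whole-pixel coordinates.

(1323, 550)

Crop width = 3747 − 111 = 3636 px; one third is 1212.00 px.
Crop height = 1501 − 74 = 1427 px; one third is 475.67 px.
The top-left point is one-third across and one-third down within the crop:
x = 111 + 1 × 1212.00 ≈ 1323; y = 74 + 1 × 475.67 ≈ 550.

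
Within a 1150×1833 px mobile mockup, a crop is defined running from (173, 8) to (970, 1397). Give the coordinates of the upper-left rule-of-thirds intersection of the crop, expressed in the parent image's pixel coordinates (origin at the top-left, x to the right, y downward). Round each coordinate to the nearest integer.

Crop width = 970 − 173 = 797 px; one third is 265.67 px.
Crop height = 1397 − 8 = 1389 px; one third is 463.00 px.
The upper-left point is one-third across and one-third down within the crop:
x = 173 + 1 × 265.67 ≈ 439; y = 8 + 1 × 463.00 ≈ 471.

(439, 471)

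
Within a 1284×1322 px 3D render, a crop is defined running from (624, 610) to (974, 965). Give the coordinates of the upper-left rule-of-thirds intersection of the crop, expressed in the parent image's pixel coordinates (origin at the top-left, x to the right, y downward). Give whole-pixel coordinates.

Crop width = 974 − 624 = 350 px; one third is 116.67 px.
Crop height = 965 − 610 = 355 px; one third is 118.33 px.
The upper-left point is one-third across and one-third down within the crop:
x = 624 + 1 × 116.67 ≈ 741; y = 610 + 1 × 118.33 ≈ 728.

(741, 728)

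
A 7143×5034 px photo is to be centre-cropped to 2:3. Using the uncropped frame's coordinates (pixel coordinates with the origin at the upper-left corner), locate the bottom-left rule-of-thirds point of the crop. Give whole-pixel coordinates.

(3012, 3356)

7143/5034 > 2/3, so the 2:3 crop keeps the full height 5034 and trims width to 5034 × 2/3 = 3356.00 px.
Left offset = (7143 − 3356.00)/2 = 1893.50 px; top offset = 0.
Bottom-left is one-third across and two-thirds down within the crop:
x = 1893.50 + 1 × 3356.00/3 ≈ 3012; y = 0.00 + 2 × 5034.00/3 ≈ 3356.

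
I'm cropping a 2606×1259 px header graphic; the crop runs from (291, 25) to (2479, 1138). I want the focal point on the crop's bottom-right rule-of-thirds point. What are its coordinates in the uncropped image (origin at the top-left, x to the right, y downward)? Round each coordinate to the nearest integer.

Crop width = 2479 − 291 = 2188 px; one third is 729.33 px.
Crop height = 1138 − 25 = 1113 px; one third is 371.00 px.
The bottom-right point is two-thirds across and two-thirds down within the crop:
x = 291 + 2 × 729.33 ≈ 1750; y = 25 + 2 × 371.00 ≈ 767.

(1750, 767)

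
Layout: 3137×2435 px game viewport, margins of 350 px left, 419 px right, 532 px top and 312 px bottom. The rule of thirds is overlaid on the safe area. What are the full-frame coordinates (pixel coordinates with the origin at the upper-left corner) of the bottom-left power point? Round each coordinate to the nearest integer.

(1139, 1593)

Content width = 3137 − 350 − 419 = 2368 px; content height = 2435 − 532 − 312 = 1591 px.
Bottom-left is one-third across and two-thirds down within the safe area.
x = 350 + 1 × 2368/3 = 350 + 789.33 ≈ 1139
y = 532 + 2 × 1591/3 = 532 + 1060.67 ≈ 1593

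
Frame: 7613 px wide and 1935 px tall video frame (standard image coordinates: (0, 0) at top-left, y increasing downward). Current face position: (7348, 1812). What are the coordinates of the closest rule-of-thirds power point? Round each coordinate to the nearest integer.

x = 5075 px, y = 1290 px

Third lines: x ∈ {2538, 5075}, y ∈ {645, 1290}.
7348 is closer to x = 5075; 1812 is closer to y = 1290.
So the nearest intersection is the lower-right power point.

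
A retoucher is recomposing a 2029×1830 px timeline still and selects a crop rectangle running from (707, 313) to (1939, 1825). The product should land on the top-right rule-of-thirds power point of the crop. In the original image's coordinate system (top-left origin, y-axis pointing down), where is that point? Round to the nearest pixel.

(1528, 817)

Crop width = 1939 − 707 = 1232 px; one third is 410.67 px.
Crop height = 1825 − 313 = 1512 px; one third is 504.00 px.
The top-right point is two-thirds across and one-third down within the crop:
x = 707 + 2 × 410.67 ≈ 1528; y = 313 + 1 × 504.00 ≈ 817.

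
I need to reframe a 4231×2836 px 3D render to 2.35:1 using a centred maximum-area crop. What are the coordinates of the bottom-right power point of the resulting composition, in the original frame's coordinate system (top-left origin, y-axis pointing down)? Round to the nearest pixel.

(2821, 1718)

4231/2836 < 2.35/1, so the 2.35:1 crop keeps the full width 4231 and trims height to 4231 × 1/2.35 = 1800.43 px.
Top offset = (2836 − 1800.43)/2 = 517.79 px; left offset = 0.
Bottom-right is two-thirds across and two-thirds down within the crop:
x = 0.00 + 2 × 4231.00/3 ≈ 2821; y = 517.79 + 2 × 1800.43/3 ≈ 1718.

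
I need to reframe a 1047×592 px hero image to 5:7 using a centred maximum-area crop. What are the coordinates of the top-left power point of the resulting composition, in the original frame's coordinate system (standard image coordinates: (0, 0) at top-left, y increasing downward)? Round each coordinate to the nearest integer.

1047/592 > 5/7, so the 5:7 crop keeps the full height 592 and trims width to 592 × 5/7 = 422.86 px.
Left offset = (1047 − 422.86)/2 = 312.07 px; top offset = 0.
Top-left is one-third across and one-third down within the crop:
x = 312.07 + 1 × 422.86/3 ≈ 453; y = 0.00 + 1 × 592.00/3 ≈ 197.

x = 453 px, y = 197 px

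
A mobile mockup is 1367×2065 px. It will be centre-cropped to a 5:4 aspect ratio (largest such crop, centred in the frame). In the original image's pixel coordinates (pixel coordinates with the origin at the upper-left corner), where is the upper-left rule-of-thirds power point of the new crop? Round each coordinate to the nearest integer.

x = 456 px, y = 850 px

1367/2065 < 5/4, so the 5:4 crop keeps the full width 1367 and trims height to 1367 × 4/5 = 1093.60 px.
Top offset = (2065 − 1093.60)/2 = 485.70 px; left offset = 0.
Upper-left is one-third across and one-third down within the crop:
x = 0.00 + 1 × 1367.00/3 ≈ 456; y = 485.70 + 1 × 1093.60/3 ≈ 850.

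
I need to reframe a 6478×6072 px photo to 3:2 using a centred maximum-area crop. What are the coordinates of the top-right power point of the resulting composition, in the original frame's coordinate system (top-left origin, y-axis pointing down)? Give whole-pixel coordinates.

(4319, 2316)

6478/6072 < 3/2, so the 3:2 crop keeps the full width 6478 and trims height to 6478 × 2/3 = 4318.67 px.
Top offset = (6072 − 4318.67)/2 = 876.67 px; left offset = 0.
Top-right is two-thirds across and one-third down within the crop:
x = 0.00 + 2 × 6478.00/3 ≈ 4319; y = 876.67 + 1 × 4318.67/3 ≈ 2316.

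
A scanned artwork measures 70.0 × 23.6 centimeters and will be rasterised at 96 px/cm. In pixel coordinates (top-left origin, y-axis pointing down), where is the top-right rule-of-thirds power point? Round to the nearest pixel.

x = 4480 px, y = 755 px

In pixels the canvas is 70.0 × 96 = 6720 wide and 23.6 × 96 = 2265.6 tall.
The top-right point is two-thirds across and one-third down:
x = 2 × 6720/3 ≈ 4480; y = 1 × 2265.6/3 ≈ 755.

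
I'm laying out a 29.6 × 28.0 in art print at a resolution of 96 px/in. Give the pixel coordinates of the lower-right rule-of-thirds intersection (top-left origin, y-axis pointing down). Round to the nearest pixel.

(1894, 1792)

In pixels the canvas is 29.6 × 96 = 2841.6 wide and 28.0 × 96 = 2688 tall.
The lower-right point is two-thirds across and two-thirds down:
x = 2 × 2841.6/3 ≈ 1894; y = 2 × 2688/3 ≈ 1792.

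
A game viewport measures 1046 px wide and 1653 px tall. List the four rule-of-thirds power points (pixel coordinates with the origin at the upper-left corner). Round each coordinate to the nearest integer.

One third of 1046 is 348.67; one third of 1653 is 551.
Vertical third lines at x = 349 and x = 697; horizontal third lines at y = 551 and y = 1102.

(349, 551), (697, 551), (349, 1102), (697, 1102)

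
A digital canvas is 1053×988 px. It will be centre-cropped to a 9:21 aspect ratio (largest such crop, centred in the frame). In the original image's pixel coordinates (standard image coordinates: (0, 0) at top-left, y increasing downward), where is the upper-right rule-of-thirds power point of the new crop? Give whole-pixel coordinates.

(597, 329)

1053/988 > 9/21, so the 9:21 crop keeps the full height 988 and trims width to 988 × 9/21 = 423.43 px.
Left offset = (1053 − 423.43)/2 = 314.79 px; top offset = 0.
Upper-right is two-thirds across and one-third down within the crop:
x = 314.79 + 2 × 423.43/3 ≈ 597; y = 0.00 + 1 × 988.00/3 ≈ 329.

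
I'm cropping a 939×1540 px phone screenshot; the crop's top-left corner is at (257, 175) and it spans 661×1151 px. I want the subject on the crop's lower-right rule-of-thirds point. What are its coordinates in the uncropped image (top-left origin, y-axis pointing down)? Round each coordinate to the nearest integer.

One third of the crop width 661 is 220.33 px.
One third of the crop height 1151 is 383.67 px.
The lower-right point is two-thirds across and two-thirds down within the crop:
x = 257 + 2 × 220.33 ≈ 698; y = 175 + 2 × 383.67 ≈ 942.

(698, 942)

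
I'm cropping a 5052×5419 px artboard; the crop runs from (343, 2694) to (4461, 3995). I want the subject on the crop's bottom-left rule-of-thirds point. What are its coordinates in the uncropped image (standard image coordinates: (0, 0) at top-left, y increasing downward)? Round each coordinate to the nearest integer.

Crop width = 4461 − 343 = 4118 px; one third is 1372.67 px.
Crop height = 3995 − 2694 = 1301 px; one third is 433.67 px.
The bottom-left point is one-third across and two-thirds down within the crop:
x = 343 + 1 × 1372.67 ≈ 1716; y = 2694 + 2 × 433.67 ≈ 3561.

(1716, 3561)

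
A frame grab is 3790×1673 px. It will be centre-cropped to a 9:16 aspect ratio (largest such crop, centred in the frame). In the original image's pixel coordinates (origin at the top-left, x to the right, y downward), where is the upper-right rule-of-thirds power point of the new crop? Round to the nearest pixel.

x = 2052 px, y = 558 px

3790/1673 > 9/16, so the 9:16 crop keeps the full height 1673 and trims width to 1673 × 9/16 = 941.06 px.
Left offset = (3790 − 941.06)/2 = 1424.47 px; top offset = 0.
Upper-right is two-thirds across and one-third down within the crop:
x = 1424.47 + 2 × 941.06/3 ≈ 2052; y = 0.00 + 1 × 1673.00/3 ≈ 558.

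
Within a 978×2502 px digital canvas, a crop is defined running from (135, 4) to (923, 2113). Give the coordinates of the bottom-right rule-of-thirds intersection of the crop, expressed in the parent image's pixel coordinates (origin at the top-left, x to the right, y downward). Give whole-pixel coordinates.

Crop width = 923 − 135 = 788 px; one third is 262.67 px.
Crop height = 2113 − 4 = 2109 px; one third is 703.00 px.
The bottom-right point is two-thirds across and two-thirds down within the crop:
x = 135 + 2 × 262.67 ≈ 660; y = 4 + 2 × 703.00 ≈ 1410.

(660, 1410)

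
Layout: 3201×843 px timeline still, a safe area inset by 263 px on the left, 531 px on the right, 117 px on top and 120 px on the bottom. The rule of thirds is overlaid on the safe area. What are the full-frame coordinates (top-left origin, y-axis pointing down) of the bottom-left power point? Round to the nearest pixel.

Content width = 3201 − 263 − 531 = 2407 px; content height = 843 − 117 − 120 = 606 px.
Bottom-left is one-third across and two-thirds down within the safe area.
x = 263 + 1 × 2407/3 = 263 + 802.33 ≈ 1065
y = 117 + 2 × 606/3 = 117 + 404.00 ≈ 521

(1065, 521)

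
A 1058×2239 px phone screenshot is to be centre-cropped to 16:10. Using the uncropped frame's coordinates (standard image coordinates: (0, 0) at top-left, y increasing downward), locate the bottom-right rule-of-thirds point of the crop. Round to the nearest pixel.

1058/2239 < 16/10, so the 16:10 crop keeps the full width 1058 and trims height to 1058 × 10/16 = 661.25 px.
Top offset = (2239 − 661.25)/2 = 788.88 px; left offset = 0.
Bottom-right is two-thirds across and two-thirds down within the crop:
x = 0.00 + 2 × 1058.00/3 ≈ 705; y = 788.88 + 2 × 661.25/3 ≈ 1230.

(705, 1230)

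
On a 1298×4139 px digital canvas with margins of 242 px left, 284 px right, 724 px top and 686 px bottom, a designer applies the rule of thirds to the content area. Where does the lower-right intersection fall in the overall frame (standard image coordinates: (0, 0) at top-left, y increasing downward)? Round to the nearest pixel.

Content width = 1298 − 242 − 284 = 772 px; content height = 4139 − 724 − 686 = 2729 px.
Lower-right is two-thirds across and two-thirds down within the content area.
x = 242 + 2 × 772/3 = 242 + 514.67 ≈ 757
y = 724 + 2 × 2729/3 = 724 + 1819.33 ≈ 2543

x = 757 px, y = 2543 px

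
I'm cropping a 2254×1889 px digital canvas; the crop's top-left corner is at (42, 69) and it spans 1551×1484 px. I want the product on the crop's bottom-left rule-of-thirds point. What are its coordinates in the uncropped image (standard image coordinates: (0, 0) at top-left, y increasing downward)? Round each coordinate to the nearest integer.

(559, 1058)

One third of the crop width 1551 is 517.00 px.
One third of the crop height 1484 is 494.67 px.
The bottom-left point is one-third across and two-thirds down within the crop:
x = 42 + 1 × 517.00 ≈ 559; y = 69 + 2 × 494.67 ≈ 1058.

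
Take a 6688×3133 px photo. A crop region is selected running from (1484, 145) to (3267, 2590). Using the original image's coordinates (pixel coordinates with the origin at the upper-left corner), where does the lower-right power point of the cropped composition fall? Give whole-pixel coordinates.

x = 2673 px, y = 1775 px

Crop width = 3267 − 1484 = 1783 px; one third is 594.33 px.
Crop height = 2590 − 145 = 2445 px; one third is 815.00 px.
The lower-right point is two-thirds across and two-thirds down within the crop:
x = 1484 + 2 × 594.33 ≈ 2673; y = 145 + 2 × 815.00 ≈ 1775.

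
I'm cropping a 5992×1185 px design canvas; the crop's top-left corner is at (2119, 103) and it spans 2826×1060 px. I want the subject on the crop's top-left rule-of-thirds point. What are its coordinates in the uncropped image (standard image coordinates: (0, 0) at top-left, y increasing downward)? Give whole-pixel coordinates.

(3061, 456)

One third of the crop width 2826 is 942.00 px.
One third of the crop height 1060 is 353.33 px.
The top-left point is one-third across and one-third down within the crop:
x = 2119 + 1 × 942.00 ≈ 3061; y = 103 + 1 × 353.33 ≈ 456.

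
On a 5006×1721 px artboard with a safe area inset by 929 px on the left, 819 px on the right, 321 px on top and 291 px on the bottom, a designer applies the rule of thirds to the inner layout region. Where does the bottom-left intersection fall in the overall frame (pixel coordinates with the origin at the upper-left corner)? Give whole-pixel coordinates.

(2015, 1060)

Content width = 5006 − 929 − 819 = 3258 px; content height = 1721 − 321 − 291 = 1109 px.
Bottom-left is one-third across and two-thirds down within the inner layout region.
x = 929 + 1 × 3258/3 = 929 + 1086.00 ≈ 2015
y = 321 + 2 × 1109/3 = 321 + 739.33 ≈ 1060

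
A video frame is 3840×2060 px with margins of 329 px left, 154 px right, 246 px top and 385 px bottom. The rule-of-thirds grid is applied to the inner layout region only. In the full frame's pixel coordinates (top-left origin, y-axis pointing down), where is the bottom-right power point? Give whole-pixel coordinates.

(2567, 1199)

Content width = 3840 − 329 − 154 = 3357 px; content height = 2060 − 246 − 385 = 1429 px.
Bottom-right is two-thirds across and two-thirds down within the inner layout region.
x = 329 + 2 × 3357/3 = 329 + 2238.00 ≈ 2567
y = 246 + 2 × 1429/3 = 246 + 952.67 ≈ 1199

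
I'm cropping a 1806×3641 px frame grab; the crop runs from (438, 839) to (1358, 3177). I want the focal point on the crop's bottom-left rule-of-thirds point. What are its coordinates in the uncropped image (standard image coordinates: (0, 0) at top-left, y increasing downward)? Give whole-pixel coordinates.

Crop width = 1358 − 438 = 920 px; one third is 306.67 px.
Crop height = 3177 − 839 = 2338 px; one third is 779.33 px.
The bottom-left point is one-third across and two-thirds down within the crop:
x = 438 + 1 × 306.67 ≈ 745; y = 839 + 2 × 779.33 ≈ 2398.

(745, 2398)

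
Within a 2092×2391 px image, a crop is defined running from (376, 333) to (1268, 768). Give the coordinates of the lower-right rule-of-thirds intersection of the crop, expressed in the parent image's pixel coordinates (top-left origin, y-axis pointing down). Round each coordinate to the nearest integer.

Crop width = 1268 − 376 = 892 px; one third is 297.33 px.
Crop height = 768 − 333 = 435 px; one third is 145.00 px.
The lower-right point is two-thirds across and two-thirds down within the crop:
x = 376 + 2 × 297.33 ≈ 971; y = 333 + 2 × 145.00 ≈ 623.

(971, 623)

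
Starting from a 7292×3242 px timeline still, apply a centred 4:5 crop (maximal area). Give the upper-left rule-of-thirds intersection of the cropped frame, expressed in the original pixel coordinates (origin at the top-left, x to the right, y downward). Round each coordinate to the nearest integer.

x = 3214 px, y = 1081 px

7292/3242 > 4/5, so the 4:5 crop keeps the full height 3242 and trims width to 3242 × 4/5 = 2593.60 px.
Left offset = (7292 − 2593.60)/2 = 2349.20 px; top offset = 0.
Upper-left is one-third across and one-third down within the crop:
x = 2349.20 + 1 × 2593.60/3 ≈ 3214; y = 0.00 + 1 × 3242.00/3 ≈ 1081.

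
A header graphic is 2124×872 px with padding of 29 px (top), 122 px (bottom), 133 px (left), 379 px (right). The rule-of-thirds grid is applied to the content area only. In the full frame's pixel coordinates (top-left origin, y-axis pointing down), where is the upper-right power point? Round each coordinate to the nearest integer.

Content width = 2124 − 133 − 379 = 1612 px; content height = 872 − 29 − 122 = 721 px.
Upper-right is two-thirds across and one-third down within the content area.
x = 133 + 2 × 1612/3 = 133 + 1074.67 ≈ 1208
y = 29 + 1 × 721/3 = 29 + 240.33 ≈ 269

x = 1208 px, y = 269 px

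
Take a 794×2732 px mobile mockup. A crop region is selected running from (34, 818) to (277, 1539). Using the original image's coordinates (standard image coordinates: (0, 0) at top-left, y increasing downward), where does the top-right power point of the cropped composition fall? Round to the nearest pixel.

(196, 1058)

Crop width = 277 − 34 = 243 px; one third is 81.00 px.
Crop height = 1539 − 818 = 721 px; one third is 240.33 px.
The top-right point is two-thirds across and one-third down within the crop:
x = 34 + 2 × 81.00 ≈ 196; y = 818 + 1 × 240.33 ≈ 1058.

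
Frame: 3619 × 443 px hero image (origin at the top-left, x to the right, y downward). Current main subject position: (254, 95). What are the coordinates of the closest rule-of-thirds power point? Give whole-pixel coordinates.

Third lines: x ∈ {1206, 2413}, y ∈ {148, 295}.
254 is closer to x = 1206; 95 is closer to y = 148.
So the nearest intersection is the upper-left power point.

(1206, 148)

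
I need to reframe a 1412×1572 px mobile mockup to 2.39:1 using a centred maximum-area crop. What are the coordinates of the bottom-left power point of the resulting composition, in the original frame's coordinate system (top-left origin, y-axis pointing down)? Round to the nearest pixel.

1412/1572 < 2.39/1, so the 2.39:1 crop keeps the full width 1412 and trims height to 1412 × 1/2.39 = 590.79 px.
Top offset = (1572 − 590.79)/2 = 490.60 px; left offset = 0.
Bottom-left is one-third across and two-thirds down within the crop:
x = 0.00 + 1 × 1412.00/3 ≈ 471; y = 490.60 + 2 × 590.79/3 ≈ 884.

(471, 884)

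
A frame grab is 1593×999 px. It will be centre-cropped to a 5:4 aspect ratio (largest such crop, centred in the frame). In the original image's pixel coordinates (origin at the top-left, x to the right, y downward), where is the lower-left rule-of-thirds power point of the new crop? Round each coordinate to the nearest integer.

1593/999 > 5/4, so the 5:4 crop keeps the full height 999 and trims width to 999 × 5/4 = 1248.75 px.
Left offset = (1593 − 1248.75)/2 = 172.12 px; top offset = 0.
Lower-left is one-third across and two-thirds down within the crop:
x = 172.12 + 1 × 1248.75/3 ≈ 588; y = 0.00 + 2 × 999.00/3 ≈ 666.

(588, 666)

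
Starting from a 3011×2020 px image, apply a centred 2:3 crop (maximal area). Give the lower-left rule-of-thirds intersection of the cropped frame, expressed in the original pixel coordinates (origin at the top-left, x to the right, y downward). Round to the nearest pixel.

x = 1281 px, y = 1347 px

3011/2020 > 2/3, so the 2:3 crop keeps the full height 2020 and trims width to 2020 × 2/3 = 1346.67 px.
Left offset = (3011 − 1346.67)/2 = 832.17 px; top offset = 0.
Lower-left is one-third across and two-thirds down within the crop:
x = 832.17 + 1 × 1346.67/3 ≈ 1281; y = 0.00 + 2 × 2020.00/3 ≈ 1347.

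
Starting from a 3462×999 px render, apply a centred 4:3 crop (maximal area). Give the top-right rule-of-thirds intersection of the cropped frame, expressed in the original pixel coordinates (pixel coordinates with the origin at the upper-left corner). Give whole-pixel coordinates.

(1953, 333)

3462/999 > 4/3, so the 4:3 crop keeps the full height 999 and trims width to 999 × 4/3 = 1332.00 px.
Left offset = (3462 − 1332.00)/2 = 1065.00 px; top offset = 0.
Top-right is two-thirds across and one-third down within the crop:
x = 1065.00 + 2 × 1332.00/3 ≈ 1953; y = 0.00 + 1 × 999.00/3 ≈ 333.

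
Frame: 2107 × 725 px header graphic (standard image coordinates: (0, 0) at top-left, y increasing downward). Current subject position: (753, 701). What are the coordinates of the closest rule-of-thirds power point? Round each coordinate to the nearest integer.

Third lines: x ∈ {702, 1405}, y ∈ {242, 483}.
753 is closer to x = 702; 701 is closer to y = 483.
So the nearest intersection is the lower-left power point.

(702, 483)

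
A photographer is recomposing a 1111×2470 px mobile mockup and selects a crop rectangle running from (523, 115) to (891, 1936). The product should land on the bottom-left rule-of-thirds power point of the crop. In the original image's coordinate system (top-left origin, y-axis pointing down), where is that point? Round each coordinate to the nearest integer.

Crop width = 891 − 523 = 368 px; one third is 122.67 px.
Crop height = 1936 − 115 = 1821 px; one third is 607.00 px.
The bottom-left point is one-third across and two-thirds down within the crop:
x = 523 + 1 × 122.67 ≈ 646; y = 115 + 2 × 607.00 ≈ 1329.

x = 646 px, y = 1329 px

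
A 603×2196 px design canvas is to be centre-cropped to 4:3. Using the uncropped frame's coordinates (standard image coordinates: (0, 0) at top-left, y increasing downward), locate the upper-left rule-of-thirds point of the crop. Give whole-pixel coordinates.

603/2196 < 4/3, so the 4:3 crop keeps the full width 603 and trims height to 603 × 3/4 = 452.25 px.
Top offset = (2196 − 452.25)/2 = 871.88 px; left offset = 0.
Upper-left is one-third across and one-third down within the crop:
x = 0.00 + 1 × 603.00/3 ≈ 201; y = 871.88 + 1 × 452.25/3 ≈ 1023.

(201, 1023)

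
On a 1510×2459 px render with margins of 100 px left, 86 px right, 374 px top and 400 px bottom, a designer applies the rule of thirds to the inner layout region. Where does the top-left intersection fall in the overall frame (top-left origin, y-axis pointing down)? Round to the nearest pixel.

x = 541 px, y = 936 px

Content width = 1510 − 100 − 86 = 1324 px; content height = 2459 − 374 − 400 = 1685 px.
Top-left is one-third across and one-third down within the inner layout region.
x = 100 + 1 × 1324/3 = 100 + 441.33 ≈ 541
y = 374 + 1 × 1685/3 = 374 + 561.67 ≈ 936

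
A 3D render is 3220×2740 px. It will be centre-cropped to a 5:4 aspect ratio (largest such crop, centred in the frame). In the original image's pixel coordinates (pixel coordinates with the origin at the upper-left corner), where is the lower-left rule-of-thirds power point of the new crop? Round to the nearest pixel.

x = 1073 px, y = 1799 px

3220/2740 < 5/4, so the 5:4 crop keeps the full width 3220 and trims height to 3220 × 4/5 = 2576.00 px.
Top offset = (2740 − 2576.00)/2 = 82.00 px; left offset = 0.
Lower-left is one-third across and two-thirds down within the crop:
x = 0.00 + 1 × 3220.00/3 ≈ 1073; y = 82.00 + 2 × 2576.00/3 ≈ 1799.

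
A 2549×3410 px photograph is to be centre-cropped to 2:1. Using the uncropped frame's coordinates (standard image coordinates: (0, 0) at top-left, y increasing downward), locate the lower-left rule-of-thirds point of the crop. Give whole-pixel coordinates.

2549/3410 < 2/1, so the 2:1 crop keeps the full width 2549 and trims height to 2549 × 1/2 = 1274.50 px.
Top offset = (3410 − 1274.50)/2 = 1067.75 px; left offset = 0.
Lower-left is one-third across and two-thirds down within the crop:
x = 0.00 + 1 × 2549.00/3 ≈ 850; y = 1067.75 + 2 × 1274.50/3 ≈ 1917.

x = 850 px, y = 1917 px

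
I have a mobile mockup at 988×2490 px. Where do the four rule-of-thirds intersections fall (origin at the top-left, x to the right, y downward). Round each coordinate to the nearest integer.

(329, 830), (659, 830), (329, 1660), (659, 1660)

One third of 988 is 329.33; one third of 2490 is 830.
Vertical third lines at x = 329 and x = 659; horizontal third lines at y = 830 and y = 1660.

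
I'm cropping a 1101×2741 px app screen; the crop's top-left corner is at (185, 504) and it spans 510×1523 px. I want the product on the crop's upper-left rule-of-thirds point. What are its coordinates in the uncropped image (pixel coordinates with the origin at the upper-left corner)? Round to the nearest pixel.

One third of the crop width 510 is 170.00 px.
One third of the crop height 1523 is 507.67 px.
The upper-left point is one-third across and one-third down within the crop:
x = 185 + 1 × 170.00 ≈ 355; y = 504 + 1 × 507.67 ≈ 1012.

x = 355 px, y = 1012 px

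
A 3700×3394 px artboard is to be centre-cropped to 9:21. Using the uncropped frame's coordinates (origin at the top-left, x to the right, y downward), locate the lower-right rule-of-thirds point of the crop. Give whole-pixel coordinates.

x = 2092 px, y = 2263 px

3700/3394 > 9/21, so the 9:21 crop keeps the full height 3394 and trims width to 3394 × 9/21 = 1454.57 px.
Left offset = (3700 − 1454.57)/2 = 1122.71 px; top offset = 0.
Lower-right is two-thirds across and two-thirds down within the crop:
x = 1122.71 + 2 × 1454.57/3 ≈ 2092; y = 0.00 + 2 × 3394.00/3 ≈ 2263.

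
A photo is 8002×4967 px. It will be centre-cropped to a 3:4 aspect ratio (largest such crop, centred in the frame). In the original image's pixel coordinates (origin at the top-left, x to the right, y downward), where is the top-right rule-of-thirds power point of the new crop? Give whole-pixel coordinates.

8002/4967 > 3/4, so the 3:4 crop keeps the full height 4967 and trims width to 4967 × 3/4 = 3725.25 px.
Left offset = (8002 − 3725.25)/2 = 2138.38 px; top offset = 0.
Top-right is two-thirds across and one-third down within the crop:
x = 2138.38 + 2 × 3725.25/3 ≈ 4622; y = 0.00 + 1 × 4967.00/3 ≈ 1656.

(4622, 1656)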